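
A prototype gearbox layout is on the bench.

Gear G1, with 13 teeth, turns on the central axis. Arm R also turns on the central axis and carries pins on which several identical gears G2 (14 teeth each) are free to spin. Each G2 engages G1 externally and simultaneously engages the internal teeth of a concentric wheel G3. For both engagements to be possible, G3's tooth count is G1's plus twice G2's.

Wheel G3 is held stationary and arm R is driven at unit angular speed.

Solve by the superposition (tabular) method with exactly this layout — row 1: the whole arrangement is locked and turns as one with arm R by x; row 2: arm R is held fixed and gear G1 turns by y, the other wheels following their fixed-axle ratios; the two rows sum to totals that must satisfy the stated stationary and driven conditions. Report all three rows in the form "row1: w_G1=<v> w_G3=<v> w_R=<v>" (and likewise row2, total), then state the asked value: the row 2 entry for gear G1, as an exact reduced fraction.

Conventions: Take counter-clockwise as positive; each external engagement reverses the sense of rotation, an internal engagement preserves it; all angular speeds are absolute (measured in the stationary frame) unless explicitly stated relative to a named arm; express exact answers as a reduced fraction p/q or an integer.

class = planetary set [G3 = 13+2·14 = 41; Willis about the carrier]
row 1 — lock + rotate with arm: ω_sun = ω_ring = ω_arm = x
row 2: sun turns y, ring = −(13/41)·y, arm 0
boundary: total ω_ring = x − (13/41)·y = 0 and total ω_arm = x = 1  ⇒  y = 41/13, x = 1
row 2 ring = −(13/41)·41/13 = -1
totals (row 1 + row 2): sun 1 + 41/13 = 54/13, ring 1 + (-1) = 0, arm 1 + 0 = 1
asked cell (row2, sun) = 41/13

row1: w_G1=1 w_G3=1 w_R=1
row2: w_G1=41/13 w_G3=-1 w_R=0
total: w_G1=54/13 w_G3=0 w_R=1
asked value: 41/13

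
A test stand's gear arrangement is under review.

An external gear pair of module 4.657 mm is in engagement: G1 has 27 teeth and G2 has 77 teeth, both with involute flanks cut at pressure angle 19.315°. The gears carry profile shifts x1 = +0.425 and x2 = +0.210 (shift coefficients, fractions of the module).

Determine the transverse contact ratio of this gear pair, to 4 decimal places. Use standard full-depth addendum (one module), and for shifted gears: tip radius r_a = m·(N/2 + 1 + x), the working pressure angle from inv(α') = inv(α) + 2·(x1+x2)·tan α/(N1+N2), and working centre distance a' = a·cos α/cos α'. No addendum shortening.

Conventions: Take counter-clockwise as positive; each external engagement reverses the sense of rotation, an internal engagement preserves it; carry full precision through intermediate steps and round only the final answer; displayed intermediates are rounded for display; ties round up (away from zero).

topology: single-mesh involute geometry — m = 4.657, 27T/77T pair
base radii: r_b1 = 59.330852, r_b2 = 169.202800
tip radii: r_a1 = 69.505725, r_a2 = 184.929470
inv(α') = inv(19.315°) + 2·(+0.425+0.210)·tan α/(27+77) = 0.01765862  ⇒  α' = 21.12122°
a' = a·cos α / cos α' = 242.1640·cos 19.315°/cos 21.12122° = 244.992191
action lengths: √(r_a1²−r_b1²) = 36.206295, √(r_a2²−r_b2²) = 74.627886
base pitch p_b = π·m·cos α = 13.806916
CR = (36.206295 + 74.627886 − 244.992191·sin 21.12122°)/13.806916 = 1.633466
contact ratio ≈ 1.6335

1.6335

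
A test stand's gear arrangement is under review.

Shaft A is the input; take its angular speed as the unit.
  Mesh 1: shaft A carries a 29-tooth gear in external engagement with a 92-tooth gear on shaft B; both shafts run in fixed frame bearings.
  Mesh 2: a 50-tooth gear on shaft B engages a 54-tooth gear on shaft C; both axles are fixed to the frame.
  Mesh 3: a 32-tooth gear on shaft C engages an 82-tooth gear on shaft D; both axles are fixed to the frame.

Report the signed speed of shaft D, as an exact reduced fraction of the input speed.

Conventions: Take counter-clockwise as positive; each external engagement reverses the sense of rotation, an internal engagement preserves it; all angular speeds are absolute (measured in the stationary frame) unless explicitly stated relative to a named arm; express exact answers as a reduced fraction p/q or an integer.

-2900/25461

3-mesh fixed-axis compound train (all bearings frame-fixed)
mesh 1 [29T→92T]: |ω|/ω_in = 1×29/92 = 29/92, sense flips to −
mesh 2 [50T→54T]: |ω|/ω_in = (29/92)×50/54 = 725/2484, sense flips to +
mesh 3 [32T→82T]: |ω|/ω_in = (725/2484)×32/82 = 2900/25461, sense flips to −
signed output speed (× input speed) = -2900/25461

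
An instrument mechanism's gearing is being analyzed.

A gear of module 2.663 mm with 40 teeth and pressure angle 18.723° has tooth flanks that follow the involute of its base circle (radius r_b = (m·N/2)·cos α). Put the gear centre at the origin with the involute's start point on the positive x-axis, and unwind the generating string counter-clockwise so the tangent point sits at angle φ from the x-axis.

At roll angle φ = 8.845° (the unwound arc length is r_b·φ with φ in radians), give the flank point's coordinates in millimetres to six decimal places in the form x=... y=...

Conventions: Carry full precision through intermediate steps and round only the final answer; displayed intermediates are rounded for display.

class = single-mesh tooth geometry [base-circle involute, m = 2.663, 40T]
pitch radius r_p = m·N/2 = 2.663·40/2 = 53.260000
base radius r_b = r_p·cos α = 53.260000·cos 18.723° = 50.441561
roll angle φ = 8.845° = 0.15437437 rad
x = r_b·(cos φ + φ·sin φ) = 51.039032
y = r_b·(sin φ − φ·cos φ) = 0.061710

x=51.039032 y=0.061710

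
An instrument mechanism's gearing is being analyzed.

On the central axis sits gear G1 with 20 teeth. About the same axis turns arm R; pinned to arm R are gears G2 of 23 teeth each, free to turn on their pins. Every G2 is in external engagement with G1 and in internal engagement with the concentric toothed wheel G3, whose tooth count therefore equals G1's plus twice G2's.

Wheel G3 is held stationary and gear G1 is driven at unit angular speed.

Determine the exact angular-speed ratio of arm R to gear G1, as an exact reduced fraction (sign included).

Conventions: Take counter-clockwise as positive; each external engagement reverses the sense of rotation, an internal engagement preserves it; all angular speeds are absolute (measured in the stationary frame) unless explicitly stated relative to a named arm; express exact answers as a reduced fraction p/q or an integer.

10/43

planetary set (20T centre, 23T on arm, 66T internal) — Willis relation
ring teeth: 20 + 2·23 = 66
20(ω_sun−ω_arm) = −66(ω_ring−ω_arm),  ω_ring = 0, ω_sun = 1
20(1−ω_arm) = −66(0−ω_arm)  ⇒  86·ω_arm = 20  ⇒  ω_arm = 10/43
ω_out/ω_in = 10/43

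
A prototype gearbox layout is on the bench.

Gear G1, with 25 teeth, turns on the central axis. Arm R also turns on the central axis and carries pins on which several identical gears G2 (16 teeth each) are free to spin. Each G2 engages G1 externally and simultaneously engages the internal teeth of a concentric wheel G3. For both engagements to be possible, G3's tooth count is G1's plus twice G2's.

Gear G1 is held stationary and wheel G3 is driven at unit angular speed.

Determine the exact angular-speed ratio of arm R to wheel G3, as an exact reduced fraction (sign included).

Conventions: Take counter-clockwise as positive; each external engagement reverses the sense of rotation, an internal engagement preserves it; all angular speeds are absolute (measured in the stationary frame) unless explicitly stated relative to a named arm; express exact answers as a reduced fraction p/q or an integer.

planetary set (25T centre, 16T on arm, 57T internal) — Willis relation
ring teeth: 25 + 2·16 = 57
25(ω_sun−ω_arm) = −57(ω_ring−ω_arm),  ω_sun = 0, ω_ring = 1
25(0−ω_arm) = −57(1−ω_arm)  ⇒  82·ω_arm = 57  ⇒  ω_arm = 57/82
ω_out/ω_in = 57/82

57/82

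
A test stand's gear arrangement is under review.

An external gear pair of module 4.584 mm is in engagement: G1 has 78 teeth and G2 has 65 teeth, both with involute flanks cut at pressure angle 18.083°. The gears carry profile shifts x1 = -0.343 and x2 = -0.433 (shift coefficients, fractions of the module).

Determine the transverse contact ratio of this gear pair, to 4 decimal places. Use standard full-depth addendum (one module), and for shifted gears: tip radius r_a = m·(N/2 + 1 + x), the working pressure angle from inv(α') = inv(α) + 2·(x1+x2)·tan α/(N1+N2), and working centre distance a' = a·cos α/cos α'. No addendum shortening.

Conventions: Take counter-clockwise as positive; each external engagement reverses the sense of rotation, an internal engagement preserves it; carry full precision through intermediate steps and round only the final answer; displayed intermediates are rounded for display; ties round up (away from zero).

2.1721

topology: single-mesh involute geometry — m = 4.584, 78T/65T pair
base radii: r_b1 = 169.945872, r_b2 = 141.621560
tip radii: r_a1 = 181.787688, r_a2 = 151.579128
inv(α') = inv(18.083°) + 2·(-0.343-0.433)·tan α/(78+65) = 0.00737033  ⇒  α' = 15.91424°
a' = a·cos α / cos α' = 327.7560·cos 18.083°/cos 15.91424° = 323.984736
action lengths: √(r_a1²−r_b1²) = 64.538081, √(r_a2²−r_b2²) = 54.033005
base pitch p_b = π·m·cos α = 13.689762
CR = (64.538081 + 54.033005 − 323.984736·sin 15.91424°)/13.689762 = 2.172064
contact ratio ≈ 2.1721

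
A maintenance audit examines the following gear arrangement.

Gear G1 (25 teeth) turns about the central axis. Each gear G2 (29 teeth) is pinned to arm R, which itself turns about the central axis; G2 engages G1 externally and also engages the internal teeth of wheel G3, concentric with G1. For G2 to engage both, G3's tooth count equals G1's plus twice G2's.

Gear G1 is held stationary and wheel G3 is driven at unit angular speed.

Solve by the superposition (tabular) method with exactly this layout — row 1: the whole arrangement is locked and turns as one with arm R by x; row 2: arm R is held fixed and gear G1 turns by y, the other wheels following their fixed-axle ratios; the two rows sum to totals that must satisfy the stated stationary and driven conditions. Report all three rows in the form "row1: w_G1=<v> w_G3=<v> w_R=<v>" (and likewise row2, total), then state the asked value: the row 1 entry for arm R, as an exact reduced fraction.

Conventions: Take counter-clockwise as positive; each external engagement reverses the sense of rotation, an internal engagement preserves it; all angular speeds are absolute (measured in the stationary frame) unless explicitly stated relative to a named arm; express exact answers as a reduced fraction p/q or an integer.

row1: w_G1=83/108 w_G3=83/108 w_R=83/108
row2: w_G1=-83/108 w_G3=25/108 w_R=0
total: w_G1=0 w_G3=1 w_R=83/108
asked value: 83/108

class = planetary set [G3 = 25+2·29 = 83; Willis about the carrier]
superposition row 1 [locked train]: every member turns x
row 2 — arm fixed, fixed-axis ratios: sun y, ring −(25/83)·y, arm 0
boundary: total ω_sun = x + y = 0 and total ω_ring = x − (25/83)·y = 1  ⇒  y = -83/108, x = 83/108
row 2 ring = −(25/83)·(-83/108) = 25/108
totals (row 1 + row 2): sun 83/108 + (-83/108) = 0, ring 83/108 + 25/108 = 1, arm 83/108 + 0 = 83/108
asked cell (row1, arm) = 83/108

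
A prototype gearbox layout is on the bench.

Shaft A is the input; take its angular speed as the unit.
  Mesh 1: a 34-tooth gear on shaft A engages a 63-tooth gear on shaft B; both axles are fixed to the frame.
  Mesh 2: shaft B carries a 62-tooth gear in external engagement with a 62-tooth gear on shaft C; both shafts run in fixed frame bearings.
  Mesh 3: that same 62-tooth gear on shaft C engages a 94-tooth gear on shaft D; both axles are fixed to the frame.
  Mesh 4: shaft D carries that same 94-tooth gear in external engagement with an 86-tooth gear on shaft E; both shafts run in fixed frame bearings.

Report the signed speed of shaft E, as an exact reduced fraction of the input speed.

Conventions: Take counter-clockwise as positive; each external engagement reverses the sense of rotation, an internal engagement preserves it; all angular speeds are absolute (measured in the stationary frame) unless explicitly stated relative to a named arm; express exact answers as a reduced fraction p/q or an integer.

1054/2709

4-mesh fixed-axis compound train (all bearings frame-fixed)
mesh 1 [34T→63T]: |ω|/ω_in = 1×34/63 = 34/63, sense flips to −
mesh 2 [62T→62T]: |ω|/ω_in = (34/63)×62/62 = 34/63, sense flips to +
mesh 3 [62T→94T]: |ω|/ω_in = (34/63)×62/94 = 1054/2961, sense flips to −
mesh 4 [94T→86T]: |ω|/ω_in = (1054/2961)×94/86 = 1054/2709, sense flips to +
signed output speed (× input speed) = 1054/2709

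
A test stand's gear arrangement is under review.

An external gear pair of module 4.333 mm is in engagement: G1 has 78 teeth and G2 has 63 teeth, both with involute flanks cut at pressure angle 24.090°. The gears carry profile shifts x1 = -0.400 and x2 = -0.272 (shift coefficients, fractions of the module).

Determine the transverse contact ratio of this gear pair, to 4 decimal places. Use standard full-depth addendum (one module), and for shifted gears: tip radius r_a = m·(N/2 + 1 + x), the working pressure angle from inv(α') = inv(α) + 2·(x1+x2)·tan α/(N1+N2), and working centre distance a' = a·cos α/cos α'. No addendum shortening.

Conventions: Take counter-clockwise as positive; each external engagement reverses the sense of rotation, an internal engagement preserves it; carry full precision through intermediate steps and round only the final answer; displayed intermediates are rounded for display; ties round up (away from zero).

1.6888

single-mesh involute tooth geometry (78T engaging 63T at module 4.333)
base radii: r_b1 = 154.269150, r_b2 = 124.602006
tip radii: r_a1 = 171.586800, r_a2 = 139.643924
inv(α') = inv(24.090°) + 2·(-0.400-0.272)·tan α/(78+63) = 0.02240053  ⇒  α' = 22.79166°
a' = a·cos α / cos α' = 305.4765·cos 24.090°/cos 22.79166° = 302.489696
action lengths: √(r_a1²−r_b1²) = 75.120299, √(r_a2²−r_b2²) = 63.045743
base pitch p_b = π·m·cos α = 12.426944
CR = (75.120299 + 63.045743 − 302.489696·sin 22.79166°)/12.426944 = 1.688842
contact ratio ≈ 1.6888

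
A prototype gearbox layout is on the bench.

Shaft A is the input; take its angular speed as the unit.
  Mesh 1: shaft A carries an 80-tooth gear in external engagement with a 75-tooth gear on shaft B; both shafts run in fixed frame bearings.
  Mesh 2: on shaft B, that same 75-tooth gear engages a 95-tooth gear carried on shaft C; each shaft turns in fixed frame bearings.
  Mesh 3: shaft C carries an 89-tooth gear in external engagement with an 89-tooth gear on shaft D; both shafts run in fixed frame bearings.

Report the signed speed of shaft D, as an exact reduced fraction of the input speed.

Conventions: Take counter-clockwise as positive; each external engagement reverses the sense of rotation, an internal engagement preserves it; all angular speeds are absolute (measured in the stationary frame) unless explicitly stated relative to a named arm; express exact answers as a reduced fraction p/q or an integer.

-16/19

3-mesh fixed-axis compound train (all bearings frame-fixed)
mesh 1 [80T→75T]: |ω|/ω_in = 1×80/75 = 16/15, sense flips to −
mesh 2 [75T→95T]: |ω|/ω_in = (16/15)×75/95 = 16/19, sense flips to +
mesh 3 [89T→89T]: |ω|/ω_in = (16/19)×89/89 = 16/19, sense flips to −
signed output speed (× input speed) = -16/19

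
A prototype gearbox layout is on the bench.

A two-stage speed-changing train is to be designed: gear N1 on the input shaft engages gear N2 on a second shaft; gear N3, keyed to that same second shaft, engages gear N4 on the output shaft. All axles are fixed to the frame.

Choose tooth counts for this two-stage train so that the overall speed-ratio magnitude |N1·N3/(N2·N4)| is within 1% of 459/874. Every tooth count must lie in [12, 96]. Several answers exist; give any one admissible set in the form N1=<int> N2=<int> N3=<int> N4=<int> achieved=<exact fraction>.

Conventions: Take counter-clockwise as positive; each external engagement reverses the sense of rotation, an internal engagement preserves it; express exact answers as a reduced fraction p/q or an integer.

topology: fixed-axis compound train — 2 stages, target 459/874
target = 459/874 in lowest terms: an exact hit needs N1·N3 = k·459 and N2·N4 = k·874 for one integer k, every count in [12, 96]; additionally prefer no 1:1 stage (N1 ≠ N2, N3 ≠ N4)
k = 1: N1·N3 = 459 = 17·27, N2·N4 = 874 = 19·46
achieved = 17·27/(19·46) = 459/874; |achieved − target| = 0 ≤ 459/87400 ✓

N1=17 N2=19 N3=27 N4=46 achieved=459/874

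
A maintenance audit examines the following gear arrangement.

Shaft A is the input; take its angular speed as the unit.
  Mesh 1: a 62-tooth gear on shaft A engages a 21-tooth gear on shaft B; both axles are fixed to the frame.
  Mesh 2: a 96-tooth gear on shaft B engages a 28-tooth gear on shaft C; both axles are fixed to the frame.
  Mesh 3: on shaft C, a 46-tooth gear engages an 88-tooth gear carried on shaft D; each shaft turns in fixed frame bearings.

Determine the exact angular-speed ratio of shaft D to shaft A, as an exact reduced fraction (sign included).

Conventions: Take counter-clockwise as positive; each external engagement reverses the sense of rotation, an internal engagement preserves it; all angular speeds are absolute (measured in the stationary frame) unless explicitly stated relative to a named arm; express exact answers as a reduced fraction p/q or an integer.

class = fixed-axis compound train [3 meshes; 3 ratios multiply, 3 sense flips]
mesh 1 [62T→21T]: running ratio 62/21, sense −
mesh 2 [96T→28T]: running ratio 496/49, sense +
mesh 3 [46T→88T]: running ratio 2852/539, sense −
ω_out/ω_in = -2852/539

-2852/539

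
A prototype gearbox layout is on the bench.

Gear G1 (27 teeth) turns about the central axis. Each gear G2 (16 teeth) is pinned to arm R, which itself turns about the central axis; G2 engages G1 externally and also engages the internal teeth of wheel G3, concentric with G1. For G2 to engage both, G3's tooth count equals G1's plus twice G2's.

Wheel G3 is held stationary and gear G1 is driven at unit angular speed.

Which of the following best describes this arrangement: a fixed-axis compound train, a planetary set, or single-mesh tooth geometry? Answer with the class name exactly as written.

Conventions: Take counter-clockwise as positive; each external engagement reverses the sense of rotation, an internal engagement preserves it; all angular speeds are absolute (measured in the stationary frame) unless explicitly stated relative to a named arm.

topology: planetary set — G1 27T / G2 16T / G3 59T, arm = carrier (Willis)
classification: planetary set

planetary set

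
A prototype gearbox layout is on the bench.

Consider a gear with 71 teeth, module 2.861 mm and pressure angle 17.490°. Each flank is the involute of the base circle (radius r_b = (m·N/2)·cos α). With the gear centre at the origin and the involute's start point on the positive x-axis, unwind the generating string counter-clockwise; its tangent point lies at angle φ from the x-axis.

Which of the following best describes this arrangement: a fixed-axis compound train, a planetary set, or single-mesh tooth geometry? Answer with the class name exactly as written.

single-mesh tooth geometry

single-mesh involute tooth geometry (71T wheel at module 2.861)
classification: single-mesh tooth geometry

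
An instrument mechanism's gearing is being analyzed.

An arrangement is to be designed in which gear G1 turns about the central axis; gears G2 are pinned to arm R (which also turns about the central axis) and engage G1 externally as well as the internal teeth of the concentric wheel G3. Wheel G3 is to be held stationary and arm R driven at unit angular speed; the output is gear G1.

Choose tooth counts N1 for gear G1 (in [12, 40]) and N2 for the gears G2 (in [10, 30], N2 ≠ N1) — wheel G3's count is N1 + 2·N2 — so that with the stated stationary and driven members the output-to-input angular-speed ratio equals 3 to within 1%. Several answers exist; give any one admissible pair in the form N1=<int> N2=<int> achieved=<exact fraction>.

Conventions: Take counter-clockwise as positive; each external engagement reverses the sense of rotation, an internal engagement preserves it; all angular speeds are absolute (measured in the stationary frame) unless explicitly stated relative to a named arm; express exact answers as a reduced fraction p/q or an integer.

topology: planetary set — design target 3, arm = carrier (Willis)
Willis with ω_ring = 0: ω_sun/ω_arm = (N1+N3)/N1; set equal to 3  ⇒  N3/N1 = 3 − 1 = 2
N3 = N1 + 2·N2  ⇒  N2/N1 = (N3/N1 − 1)/2 = (2 − 1)/2 = 1/2
smallest multiple with N1 ≥ 12 and N2 ≥ 10: k = 10  ⇒  N1 = 10·2 = 20, N2 = 10·1 = 10 (N1 ≤ 40, N2 ≤ 30, N2 ≠ N1 ✓), N3 = 20 + 2·10 = 40
check: (N1+N3)/N1 with N1 = 20, N3 = 40 gives 3; |achieved − target| = 0 ≤ 3/100 ✓

N1=20 N2=10 achieved=3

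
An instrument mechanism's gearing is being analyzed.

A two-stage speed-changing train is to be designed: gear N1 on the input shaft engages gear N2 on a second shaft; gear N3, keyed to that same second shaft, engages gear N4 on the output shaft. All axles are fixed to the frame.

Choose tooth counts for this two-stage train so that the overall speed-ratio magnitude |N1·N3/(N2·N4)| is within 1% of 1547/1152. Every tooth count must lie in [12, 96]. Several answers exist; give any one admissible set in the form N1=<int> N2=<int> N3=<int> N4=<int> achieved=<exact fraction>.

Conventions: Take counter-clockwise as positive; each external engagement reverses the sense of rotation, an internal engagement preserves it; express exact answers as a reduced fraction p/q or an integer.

topology: fixed-axis compound train — 2 stages, target 1547/1152
target = 1547/1152 in lowest terms: an exact hit needs N1·N3 = k·1547 and N2·N4 = k·1152 for one integer k, every count in [12, 96]; additionally prefer no 1:1 stage (N1 ≠ N2, N3 ≠ N4)
k = 1: N1·N3 = 1547 = 17·91, N2·N4 = 1152 = 12·96
achieved = 17·91/(12·96) = 1547/1152; |achieved − target| = 0 ≤ 1547/115200 ✓

N1=17 N2=12 N3=91 N4=96 achieved=1547/1152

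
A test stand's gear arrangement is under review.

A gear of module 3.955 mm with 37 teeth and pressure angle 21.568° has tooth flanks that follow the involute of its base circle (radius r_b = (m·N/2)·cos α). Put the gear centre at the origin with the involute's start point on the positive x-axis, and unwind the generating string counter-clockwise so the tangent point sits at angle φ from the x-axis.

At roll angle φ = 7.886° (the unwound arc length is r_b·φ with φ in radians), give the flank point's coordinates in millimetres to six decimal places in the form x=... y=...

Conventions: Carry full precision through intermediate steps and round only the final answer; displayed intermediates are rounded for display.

x=68.685916 y=0.059027

topology: single-mesh involute geometry — m = 3.955, N = 37
pitch radius r_p = m·N/2 = 3.955·37/2 = 73.167500
base radius r_b = r_p·cos α = 73.167500·cos 21.568° = 68.044454
roll angle φ = 7.886° = 0.13763666 rad
x = r_b·(cos φ + φ·sin φ) = 68.685916
y = r_b·(sin φ − φ·cos φ) = 0.059027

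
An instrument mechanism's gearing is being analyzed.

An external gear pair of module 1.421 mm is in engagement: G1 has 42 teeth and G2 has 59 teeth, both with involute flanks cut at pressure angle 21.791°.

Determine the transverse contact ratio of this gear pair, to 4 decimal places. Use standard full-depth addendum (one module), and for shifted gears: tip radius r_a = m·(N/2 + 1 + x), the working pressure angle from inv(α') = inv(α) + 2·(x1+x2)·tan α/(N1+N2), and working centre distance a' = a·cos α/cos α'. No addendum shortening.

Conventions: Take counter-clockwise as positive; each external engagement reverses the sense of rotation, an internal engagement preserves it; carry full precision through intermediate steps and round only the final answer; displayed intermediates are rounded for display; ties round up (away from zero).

1.6639

class = single-mesh tooth geometry [involute pair 42T × 59T, m = 1.421]
base radii: r_b1 = 27.708686, r_b2 = 38.924106
tip radii: r_a1 = 31.262000, r_a2 = 43.340500
no profile shift: α' = α, a' = a
action lengths: √(r_a1²−r_b1²) = 14.475544, √(r_a2²−r_b2²) = 19.060768
base pitch p_b = π·m·cos α = 4.145210
CR = (14.475544 + 19.060768 − 71.760500·sin 21.79100°)/4.145210 = 1.663905
contact ratio ≈ 1.6639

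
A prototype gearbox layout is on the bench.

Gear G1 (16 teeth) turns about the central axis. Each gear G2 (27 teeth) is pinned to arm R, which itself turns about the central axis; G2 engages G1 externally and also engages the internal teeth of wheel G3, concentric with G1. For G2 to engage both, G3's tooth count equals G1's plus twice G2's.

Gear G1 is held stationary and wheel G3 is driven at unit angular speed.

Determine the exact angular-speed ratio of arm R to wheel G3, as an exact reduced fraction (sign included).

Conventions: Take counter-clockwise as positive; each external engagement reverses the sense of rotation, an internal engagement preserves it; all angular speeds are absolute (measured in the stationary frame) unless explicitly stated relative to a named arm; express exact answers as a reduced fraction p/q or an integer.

35/43

topology: planetary set — G1 16T / G2 27T / G3 70T, arm = carrier (Willis)
ring teeth: 16 + 2·27 = 70
16(ω_sun−ω_arm) = −70(ω_ring−ω_arm),  ω_sun = 0, ω_ring = 1
16(0−ω_arm) = −70(1−ω_arm)  ⇒  86·ω_arm = 70  ⇒  ω_arm = 35/43
ω_out/ω_in = 35/43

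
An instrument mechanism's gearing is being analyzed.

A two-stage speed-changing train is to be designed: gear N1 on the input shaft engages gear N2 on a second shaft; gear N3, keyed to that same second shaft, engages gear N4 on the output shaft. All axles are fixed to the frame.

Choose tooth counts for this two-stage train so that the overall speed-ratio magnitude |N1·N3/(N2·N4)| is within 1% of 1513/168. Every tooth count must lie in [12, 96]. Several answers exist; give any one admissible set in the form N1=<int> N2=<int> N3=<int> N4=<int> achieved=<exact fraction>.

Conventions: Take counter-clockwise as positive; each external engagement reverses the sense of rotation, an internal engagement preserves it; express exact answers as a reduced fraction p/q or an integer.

class = fixed-axis compound train [2-stage, 1513/168 wanted]
target = 1513/168 in lowest terms: an exact hit needs N1·N3 = k·1513 and N2·N4 = k·168 for one integer k, every count in [12, 96]; additionally prefer no 1:1 stage (N1 ≠ N2, N3 ≠ N4)
k = 1: N1·N3 = 1513 = 17·89, N2·N4 = 168 = 12·14
achieved = 17·89/(12·14) = 1513/168; |achieved − target| = 0 ≤ 1513/16800 ✓

N1=17 N2=12 N3=89 N4=14 achieved=1513/168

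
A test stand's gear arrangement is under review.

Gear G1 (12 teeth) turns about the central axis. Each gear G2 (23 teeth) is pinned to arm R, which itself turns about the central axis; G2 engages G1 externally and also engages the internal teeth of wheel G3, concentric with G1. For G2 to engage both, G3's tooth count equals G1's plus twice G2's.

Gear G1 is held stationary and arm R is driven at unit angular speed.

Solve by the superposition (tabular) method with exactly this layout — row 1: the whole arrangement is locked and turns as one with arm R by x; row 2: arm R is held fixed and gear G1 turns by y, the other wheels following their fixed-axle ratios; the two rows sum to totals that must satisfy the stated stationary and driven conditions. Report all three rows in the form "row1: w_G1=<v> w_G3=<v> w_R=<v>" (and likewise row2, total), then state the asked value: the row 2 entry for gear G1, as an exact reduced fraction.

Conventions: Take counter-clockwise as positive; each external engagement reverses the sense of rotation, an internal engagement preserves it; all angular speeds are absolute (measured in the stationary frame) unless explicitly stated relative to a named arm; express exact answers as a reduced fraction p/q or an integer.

row1: w_G1=1 w_G3=1 w_R=1
row2: w_G1=-1 w_G3=6/29 w_R=0
total: w_G1=0 w_G3=35/29 w_R=1
asked value: -1

topology: planetary set — G1 12T / G2 23T / G3 58T, arm = carrier (Willis)
row 1 (train locked, turned with arm): all members turn x
superposition row 2 [arm held]: sun y, ring −(12/58)·y, arm 0
boundary: total ω_sun = x + y = 0 and total ω_arm = x = 1  ⇒  y = -1, x = 1
row 2 ring = −(12/58)·(-1) = 6/29
totals (row 1 + row 2): sun 1 + (-1) = 0, ring 1 + 6/29 = 35/29, arm 1 + 0 = 1
asked cell (row2, sun) = -1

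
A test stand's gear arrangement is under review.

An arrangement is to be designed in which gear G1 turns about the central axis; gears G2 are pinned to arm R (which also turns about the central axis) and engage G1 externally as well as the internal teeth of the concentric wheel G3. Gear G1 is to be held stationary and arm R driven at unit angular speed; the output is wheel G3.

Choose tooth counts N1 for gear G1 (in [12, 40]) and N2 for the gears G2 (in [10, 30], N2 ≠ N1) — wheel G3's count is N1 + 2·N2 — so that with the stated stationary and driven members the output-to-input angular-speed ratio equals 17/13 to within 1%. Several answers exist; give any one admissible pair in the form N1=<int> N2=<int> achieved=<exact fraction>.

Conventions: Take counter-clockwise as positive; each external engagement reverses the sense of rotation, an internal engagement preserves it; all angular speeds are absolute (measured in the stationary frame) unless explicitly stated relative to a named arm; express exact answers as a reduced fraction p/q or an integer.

N1=16 N2=18 achieved=17/13

class = planetary set [ratio 17/13 wanted; Willis about the carrier]
Willis with ω_sun = 0: ω_ring/ω_arm = (N1+N3)/N3; set equal to 17/13  ⇒  N3/N1 = 1/(17/13 − 1) = 13/4
N3 = N1 + 2·N2  ⇒  N2/N1 = (N3/N1 − 1)/2 = (13/4 − 1)/2 = 9/8
smallest multiple with N1 ≥ 12 and N2 ≥ 10: k = 2  ⇒  N1 = 2·8 = 16, N2 = 2·9 = 18 (N1 ≤ 40, N2 ≤ 30, N2 ≠ N1 ✓), N3 = 16 + 2·18 = 52
check: (N1+N3)/N3 with N1 = 16, N3 = 52 gives 17/13; |achieved − target| = 0 ≤ 17/1300 ✓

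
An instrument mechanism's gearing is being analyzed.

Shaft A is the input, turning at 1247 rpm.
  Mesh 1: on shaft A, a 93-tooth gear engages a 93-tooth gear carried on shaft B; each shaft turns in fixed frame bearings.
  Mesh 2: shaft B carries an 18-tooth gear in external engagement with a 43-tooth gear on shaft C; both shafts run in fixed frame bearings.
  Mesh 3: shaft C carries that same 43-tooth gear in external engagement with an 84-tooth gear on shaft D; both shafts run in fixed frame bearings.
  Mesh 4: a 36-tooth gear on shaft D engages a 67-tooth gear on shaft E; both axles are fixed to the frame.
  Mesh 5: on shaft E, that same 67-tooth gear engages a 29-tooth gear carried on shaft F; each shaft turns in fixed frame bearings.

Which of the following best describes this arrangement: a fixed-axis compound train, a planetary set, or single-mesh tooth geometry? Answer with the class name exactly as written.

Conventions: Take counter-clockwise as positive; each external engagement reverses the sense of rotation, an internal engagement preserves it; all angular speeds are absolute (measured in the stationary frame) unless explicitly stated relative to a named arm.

fixed-axis compound train

5-mesh fixed-axis compound train (all bearings frame-fixed)
classification: fixed-axis compound train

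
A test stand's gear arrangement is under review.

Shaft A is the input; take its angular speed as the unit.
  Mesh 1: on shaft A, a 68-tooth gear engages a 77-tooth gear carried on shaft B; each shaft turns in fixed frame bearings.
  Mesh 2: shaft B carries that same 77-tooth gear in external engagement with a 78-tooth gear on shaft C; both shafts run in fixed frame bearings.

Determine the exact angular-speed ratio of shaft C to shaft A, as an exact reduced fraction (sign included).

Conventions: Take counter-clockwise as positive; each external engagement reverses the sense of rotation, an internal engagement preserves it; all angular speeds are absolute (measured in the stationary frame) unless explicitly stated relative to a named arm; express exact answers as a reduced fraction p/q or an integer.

34/39

class = fixed-axis compound train [2 meshes; 2 ratios multiply, 2 sense flips]
mesh 1 [68T→77T]: running ratio 68/77, sense −
mesh 2 [77T→78T]: running ratio 34/39, sense +
ω_out/ω_in = 34/39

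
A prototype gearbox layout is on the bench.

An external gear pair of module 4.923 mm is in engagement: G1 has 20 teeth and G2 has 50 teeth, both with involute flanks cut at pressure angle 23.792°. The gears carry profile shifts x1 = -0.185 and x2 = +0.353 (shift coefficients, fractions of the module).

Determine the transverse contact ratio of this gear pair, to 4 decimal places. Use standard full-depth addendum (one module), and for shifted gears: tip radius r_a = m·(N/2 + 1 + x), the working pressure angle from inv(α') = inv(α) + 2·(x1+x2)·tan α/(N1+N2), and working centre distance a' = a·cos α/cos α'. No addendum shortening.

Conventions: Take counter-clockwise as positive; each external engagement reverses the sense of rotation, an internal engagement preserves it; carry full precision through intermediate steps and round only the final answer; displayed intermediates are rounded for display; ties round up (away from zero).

1.5040

recognized (one external pair, fixed centres): single-mesh tooth geometry, m = 4.923, N1 = 20, N2 = 50
base radii: r_b1 = 45.046238, r_b2 = 112.615595
tip radii: r_a1 = 53.242245, r_a2 = 129.735819
inv(α') = inv(23.792°) + 2·(-0.185+0.353)·tan α/(20+50) = 0.02775329  ⇒  α' = 24.39819°
a' = a·cos α / cos α' = 172.3050·cos 23.792°/cos 24.39819° = 173.122220
action lengths: √(r_a1²−r_b1²) = 28.382620, √(r_a2²−r_b2²) = 64.413590
base pitch p_b = π·m·cos α = 14.151693
CR = (28.382620 + 64.413590 − 173.122220·sin 24.39819°)/14.151693 = 1.503963
contact ratio ≈ 1.5040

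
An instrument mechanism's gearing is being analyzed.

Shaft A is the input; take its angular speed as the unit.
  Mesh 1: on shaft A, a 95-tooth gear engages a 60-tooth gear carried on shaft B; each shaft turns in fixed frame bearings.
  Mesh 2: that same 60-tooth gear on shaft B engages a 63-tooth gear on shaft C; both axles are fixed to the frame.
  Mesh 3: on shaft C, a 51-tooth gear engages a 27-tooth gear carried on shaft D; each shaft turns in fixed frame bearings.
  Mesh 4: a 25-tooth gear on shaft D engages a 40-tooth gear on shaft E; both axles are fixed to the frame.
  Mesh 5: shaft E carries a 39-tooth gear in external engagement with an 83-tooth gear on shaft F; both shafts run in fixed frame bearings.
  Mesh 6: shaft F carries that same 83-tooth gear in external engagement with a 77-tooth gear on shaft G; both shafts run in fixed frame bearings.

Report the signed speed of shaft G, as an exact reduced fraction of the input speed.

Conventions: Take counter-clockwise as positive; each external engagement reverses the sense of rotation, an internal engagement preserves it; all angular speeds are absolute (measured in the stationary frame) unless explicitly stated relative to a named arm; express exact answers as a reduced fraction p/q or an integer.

104975/116424

6-mesh fixed-axis compound train (all bearings frame-fixed)
mesh 1 [95T→60T]: |ω|/ω_in = 1×95/60 = 19/12, sense flips to −
mesh 2 [60T→63T]: |ω|/ω_in = (19/12)×60/63 = 95/63, sense flips to +
mesh 3 [51T→27T]: |ω|/ω_in = (95/63)×51/27 = 1615/567, sense flips to −
mesh 4 [25T→40T]: |ω|/ω_in = (1615/567)×25/40 = 8075/4536, sense flips to +
mesh 5 [39T→83T]: |ω|/ω_in = (8075/4536)×39/83 = 104975/125496, sense flips to −
mesh 6 [83T→77T]: |ω|/ω_in = (104975/125496)×83/77 = 104975/116424, sense flips to +
signed output speed (× input speed) = 104975/116424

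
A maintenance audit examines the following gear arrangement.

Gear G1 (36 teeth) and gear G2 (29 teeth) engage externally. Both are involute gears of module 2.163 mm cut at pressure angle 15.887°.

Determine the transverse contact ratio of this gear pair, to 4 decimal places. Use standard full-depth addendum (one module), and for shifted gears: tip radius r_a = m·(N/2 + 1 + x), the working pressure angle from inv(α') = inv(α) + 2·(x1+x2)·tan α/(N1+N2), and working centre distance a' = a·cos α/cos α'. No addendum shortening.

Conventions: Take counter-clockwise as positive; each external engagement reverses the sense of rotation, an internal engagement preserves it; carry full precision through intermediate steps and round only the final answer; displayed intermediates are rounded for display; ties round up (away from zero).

topology: single-mesh involute geometry — m = 2.163, 36T/29T pair
base radii: r_b1 = 37.446855, r_b2 = 30.165522
tip radii: r_a1 = 41.097000, r_a2 = 33.526500
no profile shift: α' = α, a' = a
action lengths: √(r_a1²−r_b1²) = 16.932113, √(r_a2²−r_b2²) = 14.631045
base pitch p_b = π·m·cos α = 6.535709
CR = (16.932113 + 14.631045 − 70.297500·sin 15.88700°)/6.535709 = 1.885006
contact ratio ≈ 1.8850

1.8850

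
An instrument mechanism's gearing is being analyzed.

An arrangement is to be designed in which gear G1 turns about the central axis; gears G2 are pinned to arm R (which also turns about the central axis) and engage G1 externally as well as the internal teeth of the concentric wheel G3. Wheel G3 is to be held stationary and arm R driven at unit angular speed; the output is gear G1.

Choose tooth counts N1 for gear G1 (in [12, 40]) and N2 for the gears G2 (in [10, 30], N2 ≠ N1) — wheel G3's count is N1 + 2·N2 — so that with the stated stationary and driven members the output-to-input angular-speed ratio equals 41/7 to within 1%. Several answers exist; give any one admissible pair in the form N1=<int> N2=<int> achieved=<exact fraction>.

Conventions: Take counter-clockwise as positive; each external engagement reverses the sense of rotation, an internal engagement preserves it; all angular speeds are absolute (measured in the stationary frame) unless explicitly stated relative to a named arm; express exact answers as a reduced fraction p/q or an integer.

planetary set to be sized for 41/7 (Willis relation)
Willis with ω_ring = 0: ω_sun/ω_arm = (N1+N3)/N1; set equal to 41/7  ⇒  N3/N1 = 41/7 − 1 = 34/7
N3 = N1 + 2·N2  ⇒  N2/N1 = (N3/N1 − 1)/2 = (34/7 − 1)/2 = 27/14
smallest multiple with N1 ≥ 12 and N2 ≥ 10: k = 1  ⇒  N1 = 1·14 = 14, N2 = 1·27 = 27 (N1 ≤ 40, N2 ≤ 30, N2 ≠ N1 ✓), N3 = 14 + 2·27 = 68
check: (N1+N3)/N1 with N1 = 14, N3 = 68 gives 41/7; |achieved − target| = 0 ≤ 41/700 ✓

N1=14 N2=27 achieved=41/7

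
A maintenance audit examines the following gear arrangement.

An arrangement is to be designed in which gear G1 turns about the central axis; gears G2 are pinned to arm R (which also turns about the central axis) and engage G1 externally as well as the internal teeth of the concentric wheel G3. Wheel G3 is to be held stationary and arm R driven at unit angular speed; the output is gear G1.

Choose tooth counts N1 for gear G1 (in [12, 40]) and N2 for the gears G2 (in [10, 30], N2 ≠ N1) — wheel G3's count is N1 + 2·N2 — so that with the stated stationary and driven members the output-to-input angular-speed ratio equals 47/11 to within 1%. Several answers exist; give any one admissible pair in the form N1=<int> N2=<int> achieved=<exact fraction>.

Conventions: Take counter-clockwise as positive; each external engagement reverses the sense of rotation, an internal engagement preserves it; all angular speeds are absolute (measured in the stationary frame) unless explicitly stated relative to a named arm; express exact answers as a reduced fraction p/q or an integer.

planetary set to be sized for 47/11 (Willis relation)
Willis with ω_ring = 0: ω_sun/ω_arm = (N1+N3)/N1; set equal to 47/11  ⇒  N3/N1 = 47/11 − 1 = 36/11
N3 = N1 + 2·N2  ⇒  N2/N1 = (N3/N1 − 1)/2 = (36/11 − 1)/2 = 25/22
smallest multiple with N1 ≥ 12 and N2 ≥ 10: k = 1  ⇒  N1 = 1·22 = 22, N2 = 1·25 = 25 (N1 ≤ 40, N2 ≤ 30, N2 ≠ N1 ✓), N3 = 22 + 2·25 = 72
check: (N1+N3)/N1 with N1 = 22, N3 = 72 gives 47/11; |achieved − target| = 0 ≤ 47/1100 ✓

N1=22 N2=25 achieved=47/11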